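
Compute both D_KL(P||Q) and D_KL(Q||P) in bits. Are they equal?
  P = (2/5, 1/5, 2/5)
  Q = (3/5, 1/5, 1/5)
D_KL(P||Q) = 0.1660, D_KL(Q||P) = 0.1510

KL divergence is not symmetric: D_KL(P||Q) ≠ D_KL(Q||P) in general.

D_KL(P||Q) = 0.1660 bits
D_KL(Q||P) = 0.1510 bits

No, they are not equal!

This asymmetry is why KL divergence is not a true distance metric.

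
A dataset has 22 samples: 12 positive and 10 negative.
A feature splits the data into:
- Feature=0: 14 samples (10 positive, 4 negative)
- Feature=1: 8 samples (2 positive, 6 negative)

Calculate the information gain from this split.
0.1498 bits

Information Gain = H(Y) - H(Y|Feature)

Before split:
P(positive) = 12/22 = 0.5455
H(Y) = 0.9940 bits

After split:
Feature=0: H = 0.8631 bits (weight = 14/22)
Feature=1: H = 0.8113 bits (weight = 8/22)
H(Y|Feature) = (14/22)×0.8631 + (8/22)×0.8113 = 0.8443 bits

Information Gain = 0.9940 - 0.8443 = 0.1498 bits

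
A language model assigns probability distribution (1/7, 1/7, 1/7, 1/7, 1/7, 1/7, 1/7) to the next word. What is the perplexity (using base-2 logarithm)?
7.0000

Perplexity is 2^H (or exp(H) for natural log).

First, H = -Σ p log p = 2.8074 bits
Perplexity = 2^2.8074 = 7.0000

Interpretation: The model's uncertainty is equivalent to choosing uniformly among 7.0 options.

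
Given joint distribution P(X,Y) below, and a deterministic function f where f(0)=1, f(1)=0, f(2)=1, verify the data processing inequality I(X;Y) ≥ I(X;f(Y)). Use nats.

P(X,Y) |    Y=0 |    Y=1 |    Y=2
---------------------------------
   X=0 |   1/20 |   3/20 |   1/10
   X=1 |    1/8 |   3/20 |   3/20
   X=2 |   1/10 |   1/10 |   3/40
I(X;Y) = 0.0182, I(X;f(Y)) = 0.0089, inequality holds: 0.0182 ≥ 0.0089

Data Processing Inequality: For any Markov chain X → Y → Z, we have I(X;Y) ≥ I(X;Z).

Here Z = f(Y) is a deterministic function of Y, forming X → Y → Z.

Original I(X;Y) = 0.0182 nats

After applying f:
P(X,Z) where Z=f(Y):
- P(X,Z=0) = P(X,Y=1)
- P(X,Z=1) = P(X,Y=0) + P(X,Y=2)

I(X;Z) = I(X;f(Y)) = 0.0089 nats

Verification: 0.0182 ≥ 0.0089 ✓

Information cannot be created by processing; the function f can only lose information about X.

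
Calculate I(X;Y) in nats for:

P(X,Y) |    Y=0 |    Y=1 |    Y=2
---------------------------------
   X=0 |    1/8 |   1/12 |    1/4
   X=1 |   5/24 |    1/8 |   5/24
0.0131 nats

Mutual information: I(X;Y) = H(X) + H(Y) - H(X,Y)

Marginals:
P(X) = (11/24, 13/24), H(X) = 0.6897 nats
P(Y) = (1/3, 5/24, 11/24), H(Y) = 1.0506 nats

Joint entropy: H(X,Y) = 1.7271 nats

I(X;Y) = 0.6897 + 1.0506 - 1.7271 = 0.0131 nats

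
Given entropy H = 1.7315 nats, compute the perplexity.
5.6491

Perplexity is e^H (or exp(H) for natural log).

H = 1.7315 nats
Perplexity = e^1.7315 = 5.6491

Interpretation: The model's uncertainty is equivalent to choosing uniformly among 5.6 options.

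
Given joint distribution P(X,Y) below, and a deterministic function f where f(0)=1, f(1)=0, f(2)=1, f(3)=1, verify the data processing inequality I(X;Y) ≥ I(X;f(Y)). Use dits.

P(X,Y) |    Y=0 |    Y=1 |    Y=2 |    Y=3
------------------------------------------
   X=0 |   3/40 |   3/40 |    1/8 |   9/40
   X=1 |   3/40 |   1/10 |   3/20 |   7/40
I(X;Y) = 0.0026, I(X;f(Y)) = 0.0009, inequality holds: 0.0026 ≥ 0.0009

Data Processing Inequality: For any Markov chain X → Y → Z, we have I(X;Y) ≥ I(X;Z).

Here Z = f(Y) is a deterministic function of Y, forming X → Y → Z.

Original I(X;Y) = 0.0026 dits

After applying f:
P(X,Z) where Z=f(Y):
- P(X,Z=0) = P(X,Y=1)
- P(X,Z=1) = P(X,Y=0) + P(X,Y=2) + P(X,Y=3)

I(X;Z) = I(X;f(Y)) = 0.0009 dits

Verification: 0.0026 ≥ 0.0009 ✓

Information cannot be created by processing; the function f can only lose information about X.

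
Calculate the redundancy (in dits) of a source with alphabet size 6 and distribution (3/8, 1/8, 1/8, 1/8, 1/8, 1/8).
0.0540 dits

Redundancy measures how far a source is from maximum entropy:
R = H_max - H(X)

Maximum entropy for 6 symbols: H_max = log_10(6) = 0.7782 dits
Actual entropy: H(X) = 0.7242 dits
Redundancy: R = 0.7782 - 0.7242 = 0.0540 dits

This redundancy represents potential for compression: the source could be compressed by 0.0540 dits per symbol.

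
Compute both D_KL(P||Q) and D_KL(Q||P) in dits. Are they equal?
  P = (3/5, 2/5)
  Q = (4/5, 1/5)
D_KL(P||Q) = 0.0454, D_KL(Q||P) = 0.0397

KL divergence is not symmetric: D_KL(P||Q) ≠ D_KL(Q||P) in general.

D_KL(P||Q) = 0.0454 dits
D_KL(Q||P) = 0.0397 dits

No, they are not equal!

This asymmetry is why KL divergence is not a true distance metric.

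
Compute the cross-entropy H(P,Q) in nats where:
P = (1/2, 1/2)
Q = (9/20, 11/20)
0.6982 nats

Cross-entropy: H(P,Q) = -Σ p(x) log q(x)

Alternatively: H(P,Q) = H(P) + D_KL(P||Q)
H(P) = 0.6931 nats
D_KL(P||Q) = 0.0050 nats

H(P,Q) = 0.6931 + 0.0050 = 0.6982 nats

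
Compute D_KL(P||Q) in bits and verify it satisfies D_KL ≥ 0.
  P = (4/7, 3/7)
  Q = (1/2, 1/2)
0.0148 bits

KL divergence satisfies the Gibbs inequality: D_KL(P||Q) ≥ 0 for all distributions P, Q.

D_KL(P||Q) = Σ p(x) log(p(x)/q(x))
Term by term:
  x=0: 4/7 × log_2[(4/7)/(1/2)] = 0.1101
  x=1: 3/7 × log_2[(3/7)/(1/2)] = -0.0953
D_KL(P||Q) = 0.0148 bits

D_KL(P||Q) = 0.0148 ≥ 0 ✓

This non-negativity is a fundamental property: relative entropy cannot be negative because it measures how different Q is from P.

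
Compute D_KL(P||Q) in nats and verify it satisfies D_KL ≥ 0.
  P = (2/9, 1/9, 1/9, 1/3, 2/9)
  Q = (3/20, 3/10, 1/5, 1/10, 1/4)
0.2868 nats

KL divergence satisfies the Gibbs inequality: D_KL(P||Q) ≥ 0 for all distributions P, Q.

D_KL(P||Q) = Σ p(x) log(p(x)/q(x))
Term by term:
  x=0: 2/9 × log_e[(2/9)/(3/20)] = 0.0873
  x=1: 1/9 × log_e[(1/9)/(3/10)] = -0.1104
  x=2: 1/9 × log_e[(1/9)/(1/5)] = -0.0653
  x=3: 1/3 × log_e[(1/3)/(1/10)] = 0.4013
  x=4: 2/9 × log_e[(2/9)/(1/4)] = -0.0262
D_KL(P||Q) = 0.2868 nats

D_KL(P||Q) = 0.2868 ≥ 0 ✓

This non-negativity is a fundamental property: relative entropy cannot be negative because it measures how different Q is from P.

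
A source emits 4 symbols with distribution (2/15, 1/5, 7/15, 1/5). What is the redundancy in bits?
0.1705 bits

Redundancy measures how far a source is from maximum entropy:
R = H_max - H(X)

Maximum entropy for 4 symbols: H_max = log_2(4) = 2.0000 bits
Actual entropy: H(X) = 1.8295 bits
Redundancy: R = 2.0000 - 1.8295 = 0.1705 bits

This redundancy represents potential for compression: the source could be compressed by 0.1705 bits per symbol.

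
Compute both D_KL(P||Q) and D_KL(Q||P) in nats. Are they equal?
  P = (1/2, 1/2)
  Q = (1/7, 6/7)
D_KL(P||Q) = 0.3569, D_KL(Q||P) = 0.2830

KL divergence is not symmetric: D_KL(P||Q) ≠ D_KL(Q||P) in general.

D_KL(P||Q) = 0.3569 nats
D_KL(Q||P) = 0.2830 nats

No, they are not equal!

This asymmetry is why KL divergence is not a true distance metric.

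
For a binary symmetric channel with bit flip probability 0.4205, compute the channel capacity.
0.0183 bits

For a binary symmetric channel (BSC) with error probability p:
Capacity C = 1 - H(p) bits per symbol

where H(p) = -p log₂(p) - (1-p) log₂(1-p) is the binary entropy function.

H(0.4205) = 0.9817 bits
C = 1 - 0.9817 = 0.0183 bits per symbol

This means we can reliably transmit up to 0.0183 bits of information per channel use.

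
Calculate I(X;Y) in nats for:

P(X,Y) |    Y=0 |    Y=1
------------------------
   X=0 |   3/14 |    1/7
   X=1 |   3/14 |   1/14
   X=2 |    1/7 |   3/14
0.0415 nats

Mutual information: I(X;Y) = H(X) + H(Y) - H(X,Y)

Marginals:
P(X) = (5/14, 2/7, 5/14), H(X) = 1.0934 nats
P(Y) = (4/7, 3/7), H(Y) = 0.6829 nats

Joint entropy: H(X,Y) = 1.7348 nats

I(X;Y) = 1.0934 + 0.6829 - 1.7348 = 0.0415 nats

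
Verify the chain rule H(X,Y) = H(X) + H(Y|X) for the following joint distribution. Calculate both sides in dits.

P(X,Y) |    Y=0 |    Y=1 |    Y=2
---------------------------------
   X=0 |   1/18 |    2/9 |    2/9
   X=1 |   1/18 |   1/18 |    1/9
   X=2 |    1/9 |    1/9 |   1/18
H(X,Y) = 0.8873, H(X) = 0.4502, H(Y|X) = 0.4371 (all in dits)

Chain rule: H(X,Y) = H(X) + H(Y|X)

Left side — joint entropy directly:
H(X,Y) = -Σ p(x,y) log p(x,y) = 0.8873 dits

Right side — compute H(Y|X) from the conditional distributions:
P(X) = (1/2, 2/9, 5/18), so H(X) = 0.4502 dits
H(Y|X) = Σ_x P(X=x) · H(Y|X=x):
  P(Y|X=0) = (1/9, 4/9, 4/9), H(Y|X=0) = 0.4191, weight P(X=0) = 1/2
  P(Y|X=1) = (1/4, 1/4, 1/2), H(Y|X=1) = 0.4515, weight P(X=1) = 2/9
  P(Y|X=2) = (2/5, 2/5, 1/5), H(Y|X=2) = 0.4581, weight P(X=2) = 5/18
H(Y|X) = 0.4371 dits

H(X) + H(Y|X) = 0.4502 + 0.4371 = 0.8873 dits

Both sides equal 0.8873 dits. ✓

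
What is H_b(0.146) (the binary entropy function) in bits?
0.5997 bits

The binary entropy function is:
H(p) = -p log(p) - (1-p) log(1-p)

H(0.146) = -0.146 × log_2(0.146) - 0.854 × log_2(0.854)
H(0.146) = 0.5997 bits

Note: Binary entropy is maximized at p=0.5 (H=1 bit) and minimized at p=0 or p=1 (H=0).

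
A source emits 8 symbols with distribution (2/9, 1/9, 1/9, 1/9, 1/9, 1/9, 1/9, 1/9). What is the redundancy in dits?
0.0157 dits

Redundancy measures how far a source is from maximum entropy:
R = H_max - H(X)

Maximum entropy for 8 symbols: H_max = log_10(8) = 0.9031 dits
Actual entropy: H(X) = 0.8873 dits
Redundancy: R = 0.9031 - 0.8873 = 0.0157 dits

This redundancy represents potential for compression: the source could be compressed by 0.0157 dits per symbol.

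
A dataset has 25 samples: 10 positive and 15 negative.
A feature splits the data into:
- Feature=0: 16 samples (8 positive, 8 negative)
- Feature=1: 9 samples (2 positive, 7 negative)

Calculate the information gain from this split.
0.0558 bits

Information Gain = H(Y) - H(Y|Feature)

Before split:
P(positive) = 10/25 = 0.4000
H(Y) = 0.9710 bits

After split:
Feature=0: H = 1.0000 bits (weight = 16/25)
Feature=1: H = 0.7642 bits (weight = 9/25)
H(Y|Feature) = (16/25)×1.0000 + (9/25)×0.7642 = 0.9151 bits

Information Gain = 0.9710 - 0.9151 = 0.0558 bits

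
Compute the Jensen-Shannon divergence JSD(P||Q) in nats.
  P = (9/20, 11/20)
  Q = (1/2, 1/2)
0.0013 nats

Jensen-Shannon divergence is:
JSD(P||Q) = 0.5 × D_KL(P||M) + 0.5 × D_KL(Q||M)
where M = 0.5 × (P + Q) is the mixture distribution.

M = 0.5 × (9/20, 11/20) + 0.5 × (1/2, 1/2) = (19/40, 21/40)

D_KL(P||M) = 0.0013 nats
D_KL(Q||M) = 0.0013 nats

JSD(P||Q) = 0.5 × 0.0013 + 0.5 × 0.0013 = 0.0013 nats

Unlike KL divergence, JSD is symmetric and bounded: 0 ≤ JSD ≤ log(2).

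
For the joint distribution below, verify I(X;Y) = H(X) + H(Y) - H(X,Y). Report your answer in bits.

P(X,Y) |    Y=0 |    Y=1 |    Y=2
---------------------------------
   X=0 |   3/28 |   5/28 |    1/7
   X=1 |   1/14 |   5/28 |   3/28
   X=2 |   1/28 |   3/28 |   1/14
I(X;Y) = 0.0070 bits

Mutual information has multiple equivalent forms:
- I(X;Y) = H(X) - H(X|Y)
- I(X;Y) = H(Y) - H(Y|X)
- I(X;Y) = H(X) + H(Y) - H(X,Y)

Computing all quantities:
H(X) = 1.5306, H(Y) = 1.5165, H(X,Y) = 3.0401
H(X|Y) = 1.5236, H(Y|X) = 1.5095

Verification:
H(X) - H(X|Y) = 1.5306 - 1.5236 = 0.0070
H(Y) - H(Y|X) = 1.5165 - 1.5095 = 0.0070
H(X) + H(Y) - H(X,Y) = 1.5306 + 1.5165 - 3.0401 = 0.0070

All forms give I(X;Y) = 0.0070 bits. ✓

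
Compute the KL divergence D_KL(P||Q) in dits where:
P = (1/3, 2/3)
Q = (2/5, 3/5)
0.0041 dits

KL divergence: D_KL(P||Q) = Σ p(x) log(p(x)/q(x))

Computing term by term:
  x=0: 1/3 × log_10[(1/3)/(2/5)] = 1/3 × -0.0792 = -0.0264
  x=1: 2/3 × log_10[(2/3)/(3/5)] = 2/3 × 0.0458 = 0.0305

D_KL(P||Q) = 0.0041 dits

Note: KL divergence is always non-negative and equals 0 iff P = Q.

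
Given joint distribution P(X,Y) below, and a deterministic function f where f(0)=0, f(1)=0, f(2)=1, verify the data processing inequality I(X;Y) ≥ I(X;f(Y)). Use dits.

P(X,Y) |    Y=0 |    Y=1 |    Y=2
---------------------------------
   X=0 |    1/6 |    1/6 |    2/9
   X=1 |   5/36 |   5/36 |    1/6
I(X;Y) = 0.0001, I(X;f(Y)) = 0.0001, inequality holds: 0.0001 ≥ 0.0001

Data Processing Inequality: For any Markov chain X → Y → Z, we have I(X;Y) ≥ I(X;Z).

Here Z = f(Y) is a deterministic function of Y, forming X → Y → Z.

Original I(X;Y) = 0.0001 dits

After applying f:
P(X,Z) where Z=f(Y):
- P(X,Z=0) = P(X,Y=0) + P(X,Y=1)
- P(X,Z=1) = P(X,Y=2)

I(X;Z) = I(X;f(Y)) = 0.0001 dits

Verification: 0.0001 ≥ 0.0001 ✓

Information cannot be created by processing; the function f can only lose information about X.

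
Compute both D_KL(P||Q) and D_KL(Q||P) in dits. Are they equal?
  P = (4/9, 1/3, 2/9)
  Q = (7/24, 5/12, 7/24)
D_KL(P||Q) = 0.0228, D_KL(Q||P) = 0.0215

KL divergence is not symmetric: D_KL(P||Q) ≠ D_KL(Q||P) in general.

D_KL(P||Q) = 0.0228 dits
D_KL(Q||P) = 0.0215 dits

No, they are not equal!

This asymmetry is why KL divergence is not a true distance metric.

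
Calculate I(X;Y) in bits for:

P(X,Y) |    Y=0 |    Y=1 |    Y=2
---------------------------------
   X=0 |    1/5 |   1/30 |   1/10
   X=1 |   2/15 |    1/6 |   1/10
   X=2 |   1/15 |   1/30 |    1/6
0.1494 bits

Mutual information: I(X;Y) = H(X) + H(Y) - H(X,Y)

Marginals:
P(X) = (1/3, 2/5, 4/15), H(X) = 1.5656 bits
P(Y) = (2/5, 7/30, 11/30), H(Y) = 1.5494 bits

Joint entropy: H(X,Y) = 2.9656 bits

I(X;Y) = 1.5656 + 1.5494 - 2.9656 = 0.1494 bits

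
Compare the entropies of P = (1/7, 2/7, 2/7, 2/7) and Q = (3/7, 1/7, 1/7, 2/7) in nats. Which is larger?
P

Computing entropies in nats:
H(P) = 1.3518
H(Q) = 1.2770

Distribution P has higher entropy.

Intuition: The distribution closer to uniform (more spread out) has higher entropy.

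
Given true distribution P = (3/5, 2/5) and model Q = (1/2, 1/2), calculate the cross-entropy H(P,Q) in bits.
1.0000 bits

Cross-entropy: H(P,Q) = -Σ p(x) log q(x)

Alternatively: H(P,Q) = H(P) + D_KL(P||Q)
H(P) = 0.9710 bits
D_KL(P||Q) = 0.0290 bits

H(P,Q) = 0.9710 + 0.0290 = 1.0000 bits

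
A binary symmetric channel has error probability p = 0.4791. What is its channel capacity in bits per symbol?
0.0013 bits

For a binary symmetric channel (BSC) with error probability p:
Capacity C = 1 - H(p) bits per symbol

where H(p) = -p log₂(p) - (1-p) log₂(1-p) is the binary entropy function.

H(0.4791) = 0.9987 bits
C = 1 - 0.9987 = 0.0013 bits per symbol

This means we can reliably transmit up to 0.0013 bits of information per channel use.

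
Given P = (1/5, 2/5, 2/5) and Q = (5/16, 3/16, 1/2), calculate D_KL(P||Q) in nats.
0.1246 nats

KL divergence: D_KL(P||Q) = Σ p(x) log(p(x)/q(x))

Computing term by term:
  x=0: 1/5 × log_e[(1/5)/(5/16)] = 1/5 × -0.4463 = -0.0893
  x=1: 2/5 × log_e[(2/5)/(3/16)] = 2/5 × 0.7577 = 0.3031
  x=2: 2/5 × log_e[(2/5)/(1/2)] = 2/5 × -0.2231 = -0.0893

D_KL(P||Q) = 0.1246 nats

Note: KL divergence is always non-negative and equals 0 iff P = Q.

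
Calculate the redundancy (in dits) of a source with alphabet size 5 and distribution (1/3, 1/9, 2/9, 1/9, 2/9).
0.0376 dits

Redundancy measures how far a source is from maximum entropy:
R = H_max - H(X)

Maximum entropy for 5 symbols: H_max = log_10(5) = 0.6990 dits
Actual entropy: H(X) = 0.6614 dits
Redundancy: R = 0.6990 - 0.6614 = 0.0376 dits

This redundancy represents potential for compression: the source could be compressed by 0.0376 dits per symbol.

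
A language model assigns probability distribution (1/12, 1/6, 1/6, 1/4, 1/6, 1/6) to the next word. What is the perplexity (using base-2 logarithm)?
5.7440

Perplexity is 2^H (or exp(H) for natural log).

First, H = -Σ p log p = 2.5221 bits
Perplexity = 2^2.5221 = 5.7440

Interpretation: The model's uncertainty is equivalent to choosing uniformly among 5.7 options.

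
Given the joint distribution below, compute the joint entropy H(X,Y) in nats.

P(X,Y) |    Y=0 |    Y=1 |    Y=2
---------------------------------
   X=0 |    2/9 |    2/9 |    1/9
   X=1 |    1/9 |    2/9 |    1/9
1.7351 nats

Joint entropy is H(X,Y) = -Σ_{x,y} p(x,y) log p(x,y).

Summing over all non-zero entries:
H(X,Y) = -[2/9·log_e(2/9) + 2/9·log_e(2/9) + 1/9·log_e(1/9) + 1/9·log_e(1/9) + 2/9·log_e(2/9) + 1/9·log_e(1/9)]
H(X,Y) = 1.7351 nats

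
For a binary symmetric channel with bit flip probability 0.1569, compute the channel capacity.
0.3732 bits

For a binary symmetric channel (BSC) with error probability p:
Capacity C = 1 - H(p) bits per symbol

where H(p) = -p log₂(p) - (1-p) log₂(1-p) is the binary entropy function.

H(0.1569) = 0.6268 bits
C = 1 - 0.6268 = 0.3732 bits per symbol

This means we can reliably transmit up to 0.3732 bits of information per channel use.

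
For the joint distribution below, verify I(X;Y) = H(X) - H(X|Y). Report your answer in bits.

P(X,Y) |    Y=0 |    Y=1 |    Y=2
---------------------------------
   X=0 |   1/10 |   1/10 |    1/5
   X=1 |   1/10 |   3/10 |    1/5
I(X;Y) = 0.0464 bits

Mutual information has multiple equivalent forms:
- I(X;Y) = H(X) - H(X|Y)
- I(X;Y) = H(Y) - H(Y|X)
- I(X;Y) = H(X) + H(Y) - H(X,Y)

Computing all quantities:
H(X) = 0.9710, H(Y) = 1.5219, H(X,Y) = 2.4464
H(X|Y) = 0.9245, H(Y|X) = 1.4755

Verification:
H(X) - H(X|Y) = 0.9710 - 0.9245 = 0.0464
H(Y) - H(Y|X) = 1.5219 - 1.4755 = 0.0464
H(X) + H(Y) - H(X,Y) = 0.9710 + 1.5219 - 2.4464 = 0.0464

All forms give I(X;Y) = 0.0464 bits. ✓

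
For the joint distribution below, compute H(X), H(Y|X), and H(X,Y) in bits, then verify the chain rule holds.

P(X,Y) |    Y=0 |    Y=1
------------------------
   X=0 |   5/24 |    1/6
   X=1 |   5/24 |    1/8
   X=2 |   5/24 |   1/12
H(X,Y) = 2.5190, H(X) = 1.5774, H(Y|X) = 0.9415 (all in bits)

Chain rule: H(X,Y) = H(X) + H(Y|X)

Left side — joint entropy directly:
H(X,Y) = -Σ p(x,y) log p(x,y) = 2.5190 bits

Right side — compute H(Y|X) from the conditional distributions:
P(X) = (3/8, 1/3, 7/24), so H(X) = 1.5774 bits
H(Y|X) = Σ_x P(X=x) · H(Y|X=x):
  P(Y|X=0) = (5/9, 4/9), H(Y|X=0) = 0.9911, weight P(X=0) = 3/8
  P(Y|X=1) = (5/8, 3/8), H(Y|X=1) = 0.9544, weight P(X=1) = 1/3
  P(Y|X=2) = (5/7, 2/7), H(Y|X=2) = 0.8631, weight P(X=2) = 7/24
H(Y|X) = 0.9415 bits

H(X) + H(Y|X) = 1.5774 + 0.9415 = 2.5190 bits

Both sides equal 2.5190 bits. ✓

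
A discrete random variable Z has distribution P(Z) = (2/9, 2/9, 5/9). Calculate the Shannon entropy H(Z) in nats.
0.9950 nats

Shannon entropy is H(X) = -Σ p(x) log p(x).

For P = (2/9, 2/9, 5/9):
H = -2/9 × log_e(2/9) -2/9 × log_e(2/9) -5/9 × log_e(5/9)
H = 0.9950 nats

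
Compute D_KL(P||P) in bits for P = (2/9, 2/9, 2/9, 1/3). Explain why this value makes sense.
0.0000 bits

KL divergence satisfies the Gibbs inequality: D_KL(P||Q) ≥ 0 for all distributions P, Q.

D_KL(P||Q) = Σ p(x) log(p(x)/q(x))
Each term is p(x) × log_2(p(x)/p(x)) = p(x) × log_2(1) = 0, so the sum is 0.
D_KL(P||Q) = 0.0000 bits

When P = Q, the KL divergence is exactly 0, as there is no 'divergence' between identical distributions.

This non-negativity is a fundamental property: relative entropy cannot be negative because it measures how different Q is from P.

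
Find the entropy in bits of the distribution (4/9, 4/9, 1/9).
1.3921 bits

Shannon entropy is H(X) = -Σ p(x) log p(x).

For P = (4/9, 4/9, 1/9):
H = -4/9 × log_2(4/9) -4/9 × log_2(4/9) -1/9 × log_2(1/9)
H = 1.3921 bits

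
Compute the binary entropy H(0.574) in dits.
0.2963 dits

The binary entropy function is:
H(p) = -p log(p) - (1-p) log(1-p)

H(0.574) = -0.574 × log_10(0.574) - 0.426 × log_10(0.426)
H(0.574) = 0.2963 dits

Note: Binary entropy is maximized at p=0.5 (H=1 bit) and minimized at p=0 or p=1 (H=0).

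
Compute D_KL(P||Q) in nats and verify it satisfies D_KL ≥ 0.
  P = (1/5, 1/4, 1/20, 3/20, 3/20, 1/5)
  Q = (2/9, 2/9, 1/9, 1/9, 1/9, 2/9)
0.0374 nats

KL divergence satisfies the Gibbs inequality: D_KL(P||Q) ≥ 0 for all distributions P, Q.

D_KL(P||Q) = Σ p(x) log(p(x)/q(x))
Term by term:
  x=0: 1/5 × log_e[(1/5)/(2/9)] = -0.0211
  x=1: 1/4 × log_e[(1/4)/(2/9)] = 0.0294
  x=2: 1/20 × log_e[(1/20)/(1/9)] = -0.0399
  x=3: 3/20 × log_e[(3/20)/(1/9)] = 0.0450
  x=4: 3/20 × log_e[(3/20)/(1/9)] = 0.0450
  x=5: 1/5 × log_e[(1/5)/(2/9)] = -0.0211
D_KL(P||Q) = 0.0374 nats

D_KL(P||Q) = 0.0374 ≥ 0 ✓

This non-negativity is a fundamental property: relative entropy cannot be negative because it measures how different Q is from P.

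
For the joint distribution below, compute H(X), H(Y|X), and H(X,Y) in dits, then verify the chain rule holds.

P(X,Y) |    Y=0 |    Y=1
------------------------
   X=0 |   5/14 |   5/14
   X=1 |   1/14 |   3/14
H(X,Y) = 0.5446, H(X) = 0.2598, H(Y|X) = 0.2848 (all in dits)

Chain rule: H(X,Y) = H(X) + H(Y|X)

Left side — joint entropy directly:
H(X,Y) = -Σ p(x,y) log p(x,y) = 0.5446 dits

Right side — compute H(Y|X) from the conditional distributions:
P(X) = (5/7, 2/7), so H(X) = 0.2598 dits
H(Y|X) = Σ_x P(X=x) · H(Y|X=x):
  P(Y|X=0) = (1/2, 1/2), H(Y|X=0) = 0.3010, weight P(X=0) = 5/7
  P(Y|X=1) = (1/4, 3/4), H(Y|X=1) = 0.2442, weight P(X=1) = 2/7
H(Y|X) = 0.2848 dits

H(X) + H(Y|X) = 0.2598 + 0.2848 = 0.5446 dits

Both sides equal 0.5446 dits. ✓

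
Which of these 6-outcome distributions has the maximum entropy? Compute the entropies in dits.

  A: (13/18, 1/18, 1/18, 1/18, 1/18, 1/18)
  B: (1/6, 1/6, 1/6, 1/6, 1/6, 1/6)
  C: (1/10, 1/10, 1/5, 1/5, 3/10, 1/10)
B

For a discrete distribution over n outcomes, entropy is maximized by the uniform distribution.

Computing entropies:
H(A) = 0.4508 dits
H(B) = 0.7782 dits
H(C) = 0.7365 dits

The uniform distribution (where all probabilities equal 1/6) achieves the maximum entropy of log_10(6) = 0.7782 dits.

Distribution B has the highest entropy.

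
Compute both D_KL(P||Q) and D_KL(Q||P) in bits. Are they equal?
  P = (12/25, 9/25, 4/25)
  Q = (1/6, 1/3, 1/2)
D_KL(P||Q) = 0.5095, D_KL(Q||P) = 0.5306

KL divergence is not symmetric: D_KL(P||Q) ≠ D_KL(Q||P) in general.

D_KL(P||Q) = 0.5095 bits
D_KL(Q||P) = 0.5306 bits

No, they are not equal!

This asymmetry is why KL divergence is not a true distance metric.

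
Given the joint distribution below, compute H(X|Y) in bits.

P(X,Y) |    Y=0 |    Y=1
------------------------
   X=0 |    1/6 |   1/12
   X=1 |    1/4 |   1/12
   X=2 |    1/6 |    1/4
1.4793 bits

Using the chain rule: H(X|Y) = H(X,Y) - H(Y)

First, compute H(X,Y) = 2.4591 bits

Marginal P(Y) = (7/12, 5/12)
H(Y) = 0.9799 bits

H(X|Y) = H(X,Y) - H(Y) = 2.4591 - 0.9799 = 1.4793 bits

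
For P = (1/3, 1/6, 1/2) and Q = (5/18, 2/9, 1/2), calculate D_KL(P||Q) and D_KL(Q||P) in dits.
D_KL(P||Q) = 0.0056, D_KL(Q||P) = 0.0058

KL divergence is not symmetric: D_KL(P||Q) ≠ D_KL(Q||P) in general.

D_KL(P||Q) = 0.0056 dits
D_KL(Q||P) = 0.0058 dits

No, they are not equal!

This asymmetry is why KL divergence is not a true distance metric.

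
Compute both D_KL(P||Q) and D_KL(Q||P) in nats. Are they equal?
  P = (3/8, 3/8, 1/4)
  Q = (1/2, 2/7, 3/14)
D_KL(P||Q) = 0.0326, D_KL(Q||P) = 0.0331

KL divergence is not symmetric: D_KL(P||Q) ≠ D_KL(Q||P) in general.

D_KL(P||Q) = 0.0326 nats
D_KL(Q||P) = 0.0331 nats

No, they are not equal!

This asymmetry is why KL divergence is not a true distance metric.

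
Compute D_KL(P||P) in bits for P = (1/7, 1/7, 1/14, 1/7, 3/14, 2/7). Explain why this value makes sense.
0.0000 bits

KL divergence satisfies the Gibbs inequality: D_KL(P||Q) ≥ 0 for all distributions P, Q.

D_KL(P||Q) = Σ p(x) log(p(x)/q(x))
Each term is p(x) × log_2(p(x)/p(x)) = p(x) × log_2(1) = 0, so the sum is 0.
D_KL(P||Q) = 0.0000 bits

When P = Q, the KL divergence is exactly 0, as there is no 'divergence' between identical distributions.

This non-negativity is a fundamental property: relative entropy cannot be negative because it measures how different Q is from P.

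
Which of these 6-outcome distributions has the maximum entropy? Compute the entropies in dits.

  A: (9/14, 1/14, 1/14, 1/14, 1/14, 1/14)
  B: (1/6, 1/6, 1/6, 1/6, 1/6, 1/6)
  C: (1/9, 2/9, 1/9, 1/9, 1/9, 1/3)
B

For a discrete distribution over n outcomes, entropy is maximized by the uniform distribution.

Computing entropies:
H(A) = 0.5327 dits
H(B) = 0.7782 dits
H(C) = 0.7283 dits

The uniform distribution (where all probabilities equal 1/6) achieves the maximum entropy of log_10(6) = 0.7782 dits.

Distribution B has the highest entropy.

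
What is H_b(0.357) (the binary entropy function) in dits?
0.2830 dits

The binary entropy function is:
H(p) = -p log(p) - (1-p) log(1-p)

H(0.357) = -0.357 × log_10(0.357) - 0.643 × log_10(0.643)
H(0.357) = 0.2830 dits

Note: Binary entropy is maximized at p=0.5 (H=1 bit) and minimized at p=0 or p=1 (H=0).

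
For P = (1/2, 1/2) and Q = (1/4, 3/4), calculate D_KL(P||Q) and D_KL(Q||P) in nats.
D_KL(P||Q) = 0.1438, D_KL(Q||P) = 0.1308

KL divergence is not symmetric: D_KL(P||Q) ≠ D_KL(Q||P) in general.

D_KL(P||Q) = 0.1438 nats
D_KL(Q||P) = 0.1308 nats

No, they are not equal!

This asymmetry is why KL divergence is not a true distance metric.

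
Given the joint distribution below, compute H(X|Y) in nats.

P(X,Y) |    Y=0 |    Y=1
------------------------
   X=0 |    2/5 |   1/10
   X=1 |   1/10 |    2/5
0.5004 nats

Using the chain rule: H(X|Y) = H(X,Y) - H(Y)

First, compute H(X,Y) = 1.1935 nats

Marginal P(Y) = (1/2, 1/2)
H(Y) = 0.6931 nats

H(X|Y) = H(X,Y) - H(Y) = 1.1935 - 0.6931 = 0.5004 nats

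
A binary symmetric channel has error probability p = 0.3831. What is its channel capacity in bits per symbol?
0.0398 bits

For a binary symmetric channel (BSC) with error probability p:
Capacity C = 1 - H(p) bits per symbol

where H(p) = -p log₂(p) - (1-p) log₂(1-p) is the binary entropy function.

H(0.3831) = 0.9602 bits
C = 1 - 0.9602 = 0.0398 bits per symbol

This means we can reliably transmit up to 0.0398 bits of information per channel use.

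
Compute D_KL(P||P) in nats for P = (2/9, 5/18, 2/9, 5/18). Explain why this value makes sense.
0.0000 nats

KL divergence satisfies the Gibbs inequality: D_KL(P||Q) ≥ 0 for all distributions P, Q.

D_KL(P||Q) = Σ p(x) log(p(x)/q(x))
Each term is p(x) × log_e(p(x)/p(x)) = p(x) × log_e(1) = 0, so the sum is 0.
D_KL(P||Q) = 0.0000 nats

When P = Q, the KL divergence is exactly 0, as there is no 'divergence' between identical distributions.

This non-negativity is a fundamental property: relative entropy cannot be negative because it measures how different Q is from P.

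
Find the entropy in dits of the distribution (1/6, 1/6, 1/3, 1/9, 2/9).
0.6696 dits

Shannon entropy is H(X) = -Σ p(x) log p(x).

For P = (1/6, 1/6, 1/3, 1/9, 2/9):
H = -1/6 × log_10(1/6) -1/6 × log_10(1/6) -1/3 × log_10(1/3) -1/9 × log_10(1/9) -2/9 × log_10(2/9)
H = 0.6696 dits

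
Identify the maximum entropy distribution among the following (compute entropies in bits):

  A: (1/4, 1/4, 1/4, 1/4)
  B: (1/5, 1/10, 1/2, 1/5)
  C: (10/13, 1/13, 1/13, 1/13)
A

For a discrete distribution over n outcomes, entropy is maximized by the uniform distribution.

Computing entropies:
H(A) = 2.0000 bits
H(B) = 1.7610 bits
H(C) = 1.1451 bits

The uniform distribution (where all probabilities equal 1/4) achieves the maximum entropy of log_2(4) = 2.0000 bits.

Distribution A has the highest entropy.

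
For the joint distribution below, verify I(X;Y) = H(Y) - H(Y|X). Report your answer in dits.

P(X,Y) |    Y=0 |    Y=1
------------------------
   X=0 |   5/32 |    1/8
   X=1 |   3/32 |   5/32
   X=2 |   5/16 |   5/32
I(X;Y) = 0.0123 dits

Mutual information has multiple equivalent forms:
- I(X;Y) = H(X) - H(X|Y)
- I(X;Y) = H(Y) - H(Y|X)
- I(X;Y) = H(X) + H(Y) - H(X,Y)

Computing all quantities:
H(X) = 0.4597, H(Y) = 0.2976, H(X,Y) = 0.7450
H(X|Y) = 0.4474, H(Y|X) = 0.2853

Verification:
H(X) - H(X|Y) = 0.4597 - 0.4474 = 0.0123
H(Y) - H(Y|X) = 0.2976 - 0.2853 = 0.0123
H(X) + H(Y) - H(X,Y) = 0.4597 + 0.2976 - 0.7450 = 0.0123

All forms give I(X;Y) = 0.0123 dits. ✓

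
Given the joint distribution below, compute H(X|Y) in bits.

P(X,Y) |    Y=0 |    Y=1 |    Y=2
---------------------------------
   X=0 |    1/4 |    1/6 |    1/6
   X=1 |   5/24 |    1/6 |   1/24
0.9393 bits

Using the chain rule: H(X|Y) = H(X,Y) - H(Y)

First, compute H(X,Y) = 2.4550 bits

Marginal P(Y) = (11/24, 1/3, 5/24)
H(Y) = 1.5157 bits

H(X|Y) = H(X,Y) - H(Y) = 2.4550 - 1.5157 = 0.9393 bits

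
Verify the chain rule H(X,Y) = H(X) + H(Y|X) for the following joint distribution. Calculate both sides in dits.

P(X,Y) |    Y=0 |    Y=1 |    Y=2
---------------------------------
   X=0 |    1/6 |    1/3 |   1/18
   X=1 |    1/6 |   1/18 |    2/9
H(X,Y) = 0.7031, H(X) = 0.2983, H(Y|X) = 0.4047 (all in dits)

Chain rule: H(X,Y) = H(X) + H(Y|X)

Left side — joint entropy directly:
H(X,Y) = -Σ p(x,y) log p(x,y) = 0.7031 dits

Right side — compute H(Y|X) from the conditional distributions:
P(X) = (5/9, 4/9), so H(X) = 0.2983 dits
H(Y|X) = Σ_x P(X=x) · H(Y|X=x):
  P(Y|X=0) = (3/10, 3/5, 1/10), H(Y|X=0) = 0.3900, weight P(X=0) = 5/9
  P(Y|X=1) = (3/8, 1/8, 1/2), H(Y|X=1) = 0.4231, weight P(X=1) = 4/9
H(Y|X) = 0.4047 dits

H(X) + H(Y|X) = 0.2983 + 0.4047 = 0.7031 dits

Both sides equal 0.7031 dits. ✓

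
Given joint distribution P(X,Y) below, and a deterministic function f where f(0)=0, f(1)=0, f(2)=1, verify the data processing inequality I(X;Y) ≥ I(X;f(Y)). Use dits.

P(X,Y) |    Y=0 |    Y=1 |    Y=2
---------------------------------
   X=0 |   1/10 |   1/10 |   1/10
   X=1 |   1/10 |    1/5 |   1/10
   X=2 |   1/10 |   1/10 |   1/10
I(X;Y) = 0.0060, I(X;f(Y)) = 0.0017, inequality holds: 0.0060 ≥ 0.0017

Data Processing Inequality: For any Markov chain X → Y → Z, we have I(X;Y) ≥ I(X;Z).

Here Z = f(Y) is a deterministic function of Y, forming X → Y → Z.

Original I(X;Y) = 0.0060 dits

After applying f:
P(X,Z) where Z=f(Y):
- P(X,Z=0) = P(X,Y=0) + P(X,Y=1)
- P(X,Z=1) = P(X,Y=2)

I(X;Z) = I(X;f(Y)) = 0.0017 dits

Verification: 0.0060 ≥ 0.0017 ✓

Information cannot be created by processing; the function f can only lose information about X.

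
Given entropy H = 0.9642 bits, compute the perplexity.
1.9510

Perplexity is 2^H (or exp(H) for natural log).

H = 0.9642 bits
Perplexity = 2^0.9642 = 1.9510

Interpretation: The model's uncertainty is equivalent to choosing uniformly among 2.0 options.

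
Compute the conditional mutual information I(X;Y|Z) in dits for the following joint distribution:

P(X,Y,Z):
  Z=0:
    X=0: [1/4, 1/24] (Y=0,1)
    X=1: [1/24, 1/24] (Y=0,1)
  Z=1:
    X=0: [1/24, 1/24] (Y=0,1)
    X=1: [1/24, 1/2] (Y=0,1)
0.0269 dits

Conditional mutual information: I(X;Y|Z) = H(X|Z) + H(Y|Z) - H(X,Y|Z)

H(Z) = 0.2873
H(X,Z) = 0.4802 → H(X|Z) = 0.1929
H(Y,Z) = 0.4802 → H(Y|Z) = 0.1929
H(X,Y,Z) = 0.6461 → H(X,Y|Z) = 0.3588

I(X;Y|Z) = 0.1929 + 0.1929 - 0.3588 = 0.0269 dits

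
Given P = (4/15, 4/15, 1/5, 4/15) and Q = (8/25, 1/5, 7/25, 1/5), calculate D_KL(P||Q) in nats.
0.0375 nats

KL divergence: D_KL(P||Q) = Σ p(x) log(p(x)/q(x))

Computing term by term:
  x=0: 4/15 × log_e[(4/15)/(8/25)] = 4/15 × -0.1823 = -0.0486
  x=1: 4/15 × log_e[(4/15)/(1/5)] = 4/15 × 0.2877 = 0.0767
  x=2: 1/5 × log_e[(1/5)/(7/25)] = 1/5 × -0.3365 = -0.0673
  x=3: 4/15 × log_e[(4/15)/(1/5)] = 4/15 × 0.2877 = 0.0767

D_KL(P||Q) = 0.0375 nats

Note: KL divergence is always non-negative and equals 0 iff P = Q.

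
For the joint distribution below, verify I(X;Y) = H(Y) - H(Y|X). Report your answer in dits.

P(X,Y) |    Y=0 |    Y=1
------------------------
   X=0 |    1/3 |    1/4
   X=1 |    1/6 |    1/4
I(X;Y) = 0.0062 dits

Mutual information has multiple equivalent forms:
- I(X;Y) = H(X) - H(X|Y)
- I(X;Y) = H(Y) - H(Y|X)
- I(X;Y) = H(X) + H(Y) - H(X,Y)

Computing all quantities:
H(X) = 0.2950, H(Y) = 0.3010, H(X,Y) = 0.5898
H(X|Y) = 0.2887, H(Y|X) = 0.2948

Verification:
H(X) - H(X|Y) = 0.2950 - 0.2887 = 0.0062
H(Y) - H(Y|X) = 0.3010 - 0.2948 = 0.0062
H(X) + H(Y) - H(X,Y) = 0.2950 + 0.3010 - 0.5898 = 0.0062

All forms give I(X;Y) = 0.0062 dits. ✓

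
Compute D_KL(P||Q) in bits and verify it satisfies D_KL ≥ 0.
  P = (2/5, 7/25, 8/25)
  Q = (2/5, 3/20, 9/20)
0.0947 bits

KL divergence satisfies the Gibbs inequality: D_KL(P||Q) ≥ 0 for all distributions P, Q.

D_KL(P||Q) = Σ p(x) log(p(x)/q(x))
Term by term:
  x=0: 2/5 × log_2[(2/5)/(2/5)] = 0.0000
  x=1: 7/25 × log_2[(7/25)/(3/20)] = 0.2521
  x=2: 8/25 × log_2[(8/25)/(9/20)] = -0.1574
D_KL(P||Q) = 0.0947 bits

D_KL(P||Q) = 0.0947 ≥ 0 ✓

This non-negativity is a fundamental property: relative entropy cannot be negative because it measures how different Q is from P.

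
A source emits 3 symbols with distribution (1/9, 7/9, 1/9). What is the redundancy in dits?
0.1802 dits

Redundancy measures how far a source is from maximum entropy:
R = H_max - H(X)

Maximum entropy for 3 symbols: H_max = log_10(3) = 0.4771 dits
Actual entropy: H(X) = 0.2969 dits
Redundancy: R = 0.4771 - 0.2969 = 0.1802 dits

This redundancy represents potential for compression: the source could be compressed by 0.1802 dits per symbol.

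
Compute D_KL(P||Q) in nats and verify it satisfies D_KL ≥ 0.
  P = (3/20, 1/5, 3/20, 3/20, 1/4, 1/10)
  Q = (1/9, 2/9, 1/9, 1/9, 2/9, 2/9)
0.0636 nats

KL divergence satisfies the Gibbs inequality: D_KL(P||Q) ≥ 0 for all distributions P, Q.

D_KL(P||Q) = Σ p(x) log(p(x)/q(x))
Term by term:
  x=0: 3/20 × log_e[(3/20)/(1/9)] = 0.0450
  x=1: 1/5 × log_e[(1/5)/(2/9)] = -0.0211
  x=2: 3/20 × log_e[(3/20)/(1/9)] = 0.0450
  x=3: 3/20 × log_e[(3/20)/(1/9)] = 0.0450
  x=4: 1/4 × log_e[(1/4)/(2/9)] = 0.0294
  x=5: 1/10 × log_e[(1/10)/(2/9)] = -0.0799
D_KL(P||Q) = 0.0636 nats

D_KL(P||Q) = 0.0636 ≥ 0 ✓

This non-negativity is a fundamental property: relative entropy cannot be negative because it measures how different Q is from P.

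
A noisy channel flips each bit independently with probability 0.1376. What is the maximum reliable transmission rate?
0.4221 bits

For a binary symmetric channel (BSC) with error probability p:
Capacity C = 1 - H(p) bits per symbol

where H(p) = -p log₂(p) - (1-p) log₂(1-p) is the binary entropy function.

H(0.1376) = 0.5779 bits
C = 1 - 0.5779 = 0.4221 bits per symbol

This means we can reliably transmit up to 0.4221 bits of information per channel use.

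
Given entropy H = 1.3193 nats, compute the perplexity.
3.7408

Perplexity is e^H (or exp(H) for natural log).

H = 1.3193 nats
Perplexity = e^1.3193 = 3.7408

Interpretation: The model's uncertainty is equivalent to choosing uniformly among 3.7 options.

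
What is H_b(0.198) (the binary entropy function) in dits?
0.2161 dits

The binary entropy function is:
H(p) = -p log(p) - (1-p) log(1-p)

H(0.198) = -0.198 × log_10(0.198) - 0.802 × log_10(0.802)
H(0.198) = 0.2161 dits

Note: Binary entropy is maximized at p=0.5 (H=1 bit) and minimized at p=0 or p=1 (H=0).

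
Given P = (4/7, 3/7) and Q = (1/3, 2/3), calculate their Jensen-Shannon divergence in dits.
0.0125 dits

Jensen-Shannon divergence is:
JSD(P||Q) = 0.5 × D_KL(P||M) + 0.5 × D_KL(Q||M)
where M = 0.5 × (P + Q) is the mixture distribution.

M = 0.5 × (4/7, 3/7) + 0.5 × (1/3, 2/3) = (0.452381, 0.547619)

D_KL(P||M) = 0.0124 dits
D_KL(Q||M) = 0.0127 dits

JSD(P||Q) = 0.5 × 0.0124 + 0.5 × 0.0127 = 0.0125 dits

Unlike KL divergence, JSD is symmetric and bounded: 0 ≤ JSD ≤ log(2).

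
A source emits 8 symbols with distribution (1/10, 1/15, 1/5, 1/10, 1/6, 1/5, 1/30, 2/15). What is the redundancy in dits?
0.0495 dits

Redundancy measures how far a source is from maximum entropy:
R = H_max - H(X)

Maximum entropy for 8 symbols: H_max = log_10(8) = 0.9031 dits
Actual entropy: H(X) = 0.8536 dits
Redundancy: R = 0.9031 - 0.8536 = 0.0495 dits

This redundancy represents potential for compression: the source could be compressed by 0.0495 dits per symbol.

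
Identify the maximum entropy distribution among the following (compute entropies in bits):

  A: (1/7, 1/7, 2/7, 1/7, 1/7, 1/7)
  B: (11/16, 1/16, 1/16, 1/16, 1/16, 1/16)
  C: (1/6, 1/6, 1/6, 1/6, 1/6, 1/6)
C

For a discrete distribution over n outcomes, entropy is maximized by the uniform distribution.

Computing entropies:
H(A) = 2.5216 bits
H(B) = 1.6216 bits
H(C) = 2.5850 bits

The uniform distribution (where all probabilities equal 1/6) achieves the maximum entropy of log_2(6) = 2.5850 bits.

Distribution C has the highest entropy.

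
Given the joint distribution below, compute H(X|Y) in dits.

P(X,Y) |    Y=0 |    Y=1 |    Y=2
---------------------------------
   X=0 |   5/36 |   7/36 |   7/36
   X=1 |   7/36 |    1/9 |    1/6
0.2935 dits

Using the chain rule: H(X|Y) = H(X,Y) - H(Y)

First, compute H(X,Y) = 0.7697 dits

Marginal P(Y) = (1/3, 11/36, 13/36)
H(Y) = 0.4761 dits

H(X|Y) = H(X,Y) - H(Y) = 0.7697 - 0.4761 = 0.2935 dits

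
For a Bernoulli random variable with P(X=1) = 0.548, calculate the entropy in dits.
0.2990 dits

The binary entropy function is:
H(p) = -p log(p) - (1-p) log(1-p)

H(0.548) = -0.548 × log_10(0.548) - 0.452 × log_10(0.452)
H(0.548) = 0.2990 dits

Note: Binary entropy is maximized at p=0.5 (H=1 bit) and minimized at p=0 or p=1 (H=0).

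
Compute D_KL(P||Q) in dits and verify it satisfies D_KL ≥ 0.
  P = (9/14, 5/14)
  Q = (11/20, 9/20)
0.0077 dits

KL divergence satisfies the Gibbs inequality: D_KL(P||Q) ≥ 0 for all distributions P, Q.

D_KL(P||Q) = Σ p(x) log(p(x)/q(x))
Term by term:
  x=0: 9/14 × log_10[(9/14)/(11/20)] = 0.0436
  x=1: 5/14 × log_10[(5/14)/(9/20)] = -0.0358
D_KL(P||Q) = 0.0077 dits

D_KL(P||Q) = 0.0077 ≥ 0 ✓

This non-negativity is a fundamental property: relative entropy cannot be negative because it measures how different Q is from P.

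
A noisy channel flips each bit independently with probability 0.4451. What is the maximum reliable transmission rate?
0.0087 bits

For a binary symmetric channel (BSC) with error probability p:
Capacity C = 1 - H(p) bits per symbol

where H(p) = -p log₂(p) - (1-p) log₂(1-p) is the binary entropy function.

H(0.4451) = 0.9913 bits
C = 1 - 0.9913 = 0.0087 bits per symbol

This means we can reliably transmit up to 0.0087 bits of information per channel use.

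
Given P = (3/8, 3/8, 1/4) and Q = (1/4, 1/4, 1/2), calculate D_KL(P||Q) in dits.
0.0568 dits

KL divergence: D_KL(P||Q) = Σ p(x) log(p(x)/q(x))

Computing term by term:
  x=0: 3/8 × log_10[(3/8)/(1/4)] = 3/8 × 0.1761 = 0.0660
  x=1: 3/8 × log_10[(3/8)/(1/4)] = 3/8 × 0.1761 = 0.0660
  x=2: 1/4 × log_10[(1/4)/(1/2)] = 1/4 × -0.3010 = -0.0753

D_KL(P||Q) = 0.0568 dits

Note: KL divergence is always non-negative and equals 0 iff P = Q.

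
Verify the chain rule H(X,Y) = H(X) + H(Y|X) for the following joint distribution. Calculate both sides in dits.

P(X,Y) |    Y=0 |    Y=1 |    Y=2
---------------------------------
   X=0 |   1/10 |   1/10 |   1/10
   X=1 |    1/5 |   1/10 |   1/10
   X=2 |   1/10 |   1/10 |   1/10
H(X,Y) = 0.9398, H(X) = 0.4729, H(Y|X) = 0.4669 (all in dits)

Chain rule: H(X,Y) = H(X) + H(Y|X)

Left side — joint entropy directly:
H(X,Y) = -Σ p(x,y) log p(x,y) = 0.9398 dits

Right side — compute H(Y|X) from the conditional distributions:
P(X) = (3/10, 2/5, 3/10), so H(X) = 0.4729 dits
H(Y|X) = Σ_x P(X=x) · H(Y|X=x):
  P(Y|X=0) = (1/3, 1/3, 1/3), H(Y|X=0) = 0.4771, weight P(X=0) = 3/10
  P(Y|X=1) = (1/2, 1/4, 1/4), H(Y|X=1) = 0.4515, weight P(X=1) = 2/5
  P(Y|X=2) = (1/3, 1/3, 1/3), H(Y|X=2) = 0.4771, weight P(X=2) = 3/10
H(Y|X) = 0.4669 dits

H(X) + H(Y|X) = 0.4729 + 0.4669 = 0.9398 dits

Both sides equal 0.9398 dits. ✓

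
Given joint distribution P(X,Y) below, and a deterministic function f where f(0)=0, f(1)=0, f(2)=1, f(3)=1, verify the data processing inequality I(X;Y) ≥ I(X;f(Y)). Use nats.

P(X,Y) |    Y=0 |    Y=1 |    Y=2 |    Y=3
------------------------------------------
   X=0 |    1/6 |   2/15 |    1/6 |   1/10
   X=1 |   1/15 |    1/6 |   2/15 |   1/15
I(X;Y) = 0.0203, I(X;f(Y)) = 0.0000, inequality holds: 0.0203 ≥ 0.0000

Data Processing Inequality: For any Markov chain X → Y → Z, we have I(X;Y) ≥ I(X;Z).

Here Z = f(Y) is a deterministic function of Y, forming X → Y → Z.

Original I(X;Y) = 0.0203 nats

After applying f:
P(X,Z) where Z=f(Y):
- P(X,Z=0) = P(X,Y=0) + P(X,Y=1)
- P(X,Z=1) = P(X,Y=2) + P(X,Y=3)

I(X;Z) = I(X;f(Y)) = 0.0000 nats

Verification: 0.0203 ≥ 0.0000 ✓

Information cannot be created by processing; the function f can only lose information about X.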